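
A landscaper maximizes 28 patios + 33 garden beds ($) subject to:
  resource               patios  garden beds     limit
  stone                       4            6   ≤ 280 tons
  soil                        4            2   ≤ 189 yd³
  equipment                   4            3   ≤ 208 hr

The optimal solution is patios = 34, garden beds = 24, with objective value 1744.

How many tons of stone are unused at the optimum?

0

stone used = 4·34 + 6·24 = 280; slack = 280 − 280 = 0.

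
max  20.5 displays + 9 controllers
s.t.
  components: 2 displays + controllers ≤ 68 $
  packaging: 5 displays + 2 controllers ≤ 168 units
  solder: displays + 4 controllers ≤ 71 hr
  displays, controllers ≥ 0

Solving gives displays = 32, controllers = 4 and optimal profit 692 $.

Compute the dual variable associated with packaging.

Check each constraint at x*: components 68/68 (tight); packaging 168/168 (tight); solder 48/71 (slack 23).
Slack constraints have shadow price 0 (complementary slackness).
The binding rows give the dual system: 2·y_components + 5·y_packaging = 20.5 and 1·y_components + 2·y_packaging = 9.
This yields shadow prices y_components = 4, y_packaging = 2.5.
Shadow price of packaging = 2.5.

2.5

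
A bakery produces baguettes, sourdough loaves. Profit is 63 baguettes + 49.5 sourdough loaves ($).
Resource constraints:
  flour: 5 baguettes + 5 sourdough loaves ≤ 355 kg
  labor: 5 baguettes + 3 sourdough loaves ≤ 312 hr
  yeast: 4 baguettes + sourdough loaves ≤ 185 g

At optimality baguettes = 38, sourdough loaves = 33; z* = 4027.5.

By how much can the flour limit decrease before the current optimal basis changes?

123.75

Binding constraints: flour, yeast. The basis is B = [[5,5],[4,1]] with det -15.
Per unit decrease in flour, x* moves by d = (0.0667, -0.2667).
The basis stays optimal until sourdough loaves reaches 0; allowable decrease = 123.75 kg.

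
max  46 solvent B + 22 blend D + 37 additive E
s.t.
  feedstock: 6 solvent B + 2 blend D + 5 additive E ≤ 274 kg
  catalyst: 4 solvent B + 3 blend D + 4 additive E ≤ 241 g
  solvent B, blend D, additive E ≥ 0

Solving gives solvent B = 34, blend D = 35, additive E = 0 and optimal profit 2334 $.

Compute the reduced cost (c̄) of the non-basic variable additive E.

At the optimum: feedstock uses 274 of 274 (binding); catalyst uses 241 of 241 (binding).
Dual feasibility on the basic columns requires 6·y_feedstock + 4·y_catalyst = 46, 2·y_feedstock + 3·y_catalyst = 22.
→ y_feedstock = 5 and y_catalyst = 4.
Reduced cost of additive E: c₃ − yᵀa₃ = 37 − (5·5 + 4·4) = 37 − 41 = -4.

-4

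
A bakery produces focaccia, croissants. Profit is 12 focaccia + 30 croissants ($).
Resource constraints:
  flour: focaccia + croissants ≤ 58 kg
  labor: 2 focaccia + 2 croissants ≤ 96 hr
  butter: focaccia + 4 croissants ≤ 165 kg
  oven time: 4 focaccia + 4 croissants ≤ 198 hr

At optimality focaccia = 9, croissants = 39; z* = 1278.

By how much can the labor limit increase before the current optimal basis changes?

3

Binding constraints: labor, butter. The basis is B = [[2,2],[1,4]] with det 6.
Per unit increase in labor, x* moves by d = (0.6667, -0.1667).
The basis stays optimal until oven time becomes binding; allowable increase = 3 hr.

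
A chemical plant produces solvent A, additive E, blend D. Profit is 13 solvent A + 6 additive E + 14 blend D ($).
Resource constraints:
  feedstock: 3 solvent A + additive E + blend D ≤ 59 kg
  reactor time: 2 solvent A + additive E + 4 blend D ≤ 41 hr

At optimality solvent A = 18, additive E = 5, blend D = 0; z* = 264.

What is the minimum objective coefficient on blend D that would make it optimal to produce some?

Both feedstock and reactor time are binding at x*.
The binding rows give the dual system: 3·y_feedstock + 2·y_reactor time = 13 and 1·y_feedstock + 1·y_reactor time = 6.
Solving: y_feedstock = 1, y_reactor time = 5.
blend D enters the basis when its profit ≥ yᵀa₃ = 1·1 + 5·4 = 21.

21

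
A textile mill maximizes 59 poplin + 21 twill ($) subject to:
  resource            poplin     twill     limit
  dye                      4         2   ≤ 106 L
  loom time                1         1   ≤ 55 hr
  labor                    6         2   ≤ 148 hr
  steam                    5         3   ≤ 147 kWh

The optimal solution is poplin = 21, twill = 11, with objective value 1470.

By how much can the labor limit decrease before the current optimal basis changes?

18

Binding constraints: dye, labor. The basis is B = [[4,2],[6,2]] with det -4.
Per unit decrease in labor, x* moves by d = (-0.5, 1).
The basis stays optimal until steam becomes binding; allowable decrease = 18 hr.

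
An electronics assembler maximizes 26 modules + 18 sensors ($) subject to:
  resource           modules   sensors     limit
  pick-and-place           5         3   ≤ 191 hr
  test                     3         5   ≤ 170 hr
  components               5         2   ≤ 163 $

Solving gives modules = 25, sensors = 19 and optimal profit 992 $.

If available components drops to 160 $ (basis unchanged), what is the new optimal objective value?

980

At the optimum: pick-and-place uses 182 of 191 (slack = 9); test uses 170 of 170 (binding); components uses 163 of 163 (binding).
By complementary slackness, y = 0 for the non-binding constraint.
From A_Bᵀ y = c: 3·y_test + 5·y_components = 26; 5·y_test + 2·y_components = 18.
This yields shadow prices y_test = 2, y_components = 4.
Δz = y_components·Δb = 4 × (-3) = -12, so new z* = 992 − 12 = 980.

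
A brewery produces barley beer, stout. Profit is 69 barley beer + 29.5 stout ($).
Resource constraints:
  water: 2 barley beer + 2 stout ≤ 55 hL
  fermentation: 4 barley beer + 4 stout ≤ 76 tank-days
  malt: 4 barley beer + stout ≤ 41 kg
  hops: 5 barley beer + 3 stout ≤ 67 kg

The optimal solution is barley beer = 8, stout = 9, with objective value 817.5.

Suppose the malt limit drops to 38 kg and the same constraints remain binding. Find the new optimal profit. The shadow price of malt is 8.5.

792

Δb = -3, so new z* = 817.5 + (8.5)·(-3) = 817.5 − 25.5 = 792.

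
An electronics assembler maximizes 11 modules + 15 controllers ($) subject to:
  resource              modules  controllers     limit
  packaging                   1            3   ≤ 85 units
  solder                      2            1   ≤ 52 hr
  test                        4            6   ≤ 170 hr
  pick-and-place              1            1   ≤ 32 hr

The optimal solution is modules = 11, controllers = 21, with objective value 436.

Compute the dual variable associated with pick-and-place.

3

At the optimum: packaging uses 74 of 85 (slack = 11); solder uses 43 of 52 (slack = 9); test uses 170 of 170 (binding); pick-and-place uses 32 of 32 (binding).
Slack constraints have shadow price 0 (complementary slackness).
The binding rows give the dual system: 4·y_test + 1·y_pick-and-place = 11 and 6·y_test + 1·y_pick-and-place = 15.
→ y_test = 2 and y_pick-and-place = 3.
Shadow price of pick-and-place = 3.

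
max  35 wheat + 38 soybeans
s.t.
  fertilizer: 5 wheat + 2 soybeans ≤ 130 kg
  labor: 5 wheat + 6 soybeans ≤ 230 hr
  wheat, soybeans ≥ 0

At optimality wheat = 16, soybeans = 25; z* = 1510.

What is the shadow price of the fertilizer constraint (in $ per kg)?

1

Check each constraint at x*: fertilizer 130/130 (tight); labor 230/230 (tight).
From A_Bᵀ y = c: 5·y_fertilizer + 5·y_labor = 35; 2·y_fertilizer + 6·y_labor = 38.
Solving: y_fertilizer = 1, y_labor = 6.
Shadow price of fertilizer = 1.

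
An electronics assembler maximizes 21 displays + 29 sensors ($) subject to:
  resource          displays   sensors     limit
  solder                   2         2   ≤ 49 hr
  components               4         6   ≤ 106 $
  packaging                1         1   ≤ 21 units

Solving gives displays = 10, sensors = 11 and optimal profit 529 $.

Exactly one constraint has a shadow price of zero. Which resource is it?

solder: 42/49 (slack 7)
components: 106/106 (binding)
packaging: 21/21 (binding)
By complementary slackness, a constraint with positive slack has shadow price 0 → solder.

solder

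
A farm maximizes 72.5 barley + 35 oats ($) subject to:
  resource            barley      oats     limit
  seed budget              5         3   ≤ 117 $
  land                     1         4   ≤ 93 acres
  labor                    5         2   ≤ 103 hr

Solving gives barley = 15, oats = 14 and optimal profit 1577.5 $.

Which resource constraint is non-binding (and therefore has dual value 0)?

seed budget: 117/117 (binding)
land: 71/93 (slack 22)
labor: 103/103 (binding)
By complementary slackness, a constraint with positive slack has shadow price 0 → land.

land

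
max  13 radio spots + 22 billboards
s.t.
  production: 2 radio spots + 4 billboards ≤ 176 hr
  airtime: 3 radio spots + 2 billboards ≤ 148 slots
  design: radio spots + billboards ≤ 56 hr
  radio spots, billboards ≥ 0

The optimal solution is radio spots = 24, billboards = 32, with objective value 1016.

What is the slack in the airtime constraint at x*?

airtime used = 3·24 + 2·32 = 136; slack = 148 − 136 = 12.

12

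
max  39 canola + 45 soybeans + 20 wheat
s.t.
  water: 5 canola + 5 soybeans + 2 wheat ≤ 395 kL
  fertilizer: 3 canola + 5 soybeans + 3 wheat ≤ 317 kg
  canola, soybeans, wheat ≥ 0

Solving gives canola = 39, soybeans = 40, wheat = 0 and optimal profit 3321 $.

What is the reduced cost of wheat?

At the optimum: water uses 395 of 395 (binding); fertilizer uses 317 of 317 (binding).
The binding rows give the dual system: 5·y_water + 3·y_fertilizer = 39 and 5·y_water + 5·y_fertilizer = 45.
Solving: y_water = 6, y_fertilizer = 3.
Reduced cost of wheat: c₃ − yᵀa₃ = 20 − (6·2 + 3·3) = 20 − 21 = -1.

-1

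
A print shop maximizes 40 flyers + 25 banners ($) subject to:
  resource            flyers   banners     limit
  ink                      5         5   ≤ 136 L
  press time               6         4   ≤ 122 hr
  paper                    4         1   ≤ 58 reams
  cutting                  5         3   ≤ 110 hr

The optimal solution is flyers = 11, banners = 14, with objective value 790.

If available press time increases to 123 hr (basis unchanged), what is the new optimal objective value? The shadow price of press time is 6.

Δb = 1, so new z* = 790 + (6)·(1) = 790 + 6 = 796.

796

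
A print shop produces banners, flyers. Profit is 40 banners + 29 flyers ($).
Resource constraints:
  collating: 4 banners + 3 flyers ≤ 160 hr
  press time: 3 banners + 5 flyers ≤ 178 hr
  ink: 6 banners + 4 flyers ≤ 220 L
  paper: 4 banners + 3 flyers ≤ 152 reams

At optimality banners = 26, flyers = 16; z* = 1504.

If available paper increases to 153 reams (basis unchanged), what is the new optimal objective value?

1511

At the optimum: collating uses 152 of 160 (slack = 8); press time uses 158 of 178 (slack = 20); ink uses 220 of 220 (binding); paper uses 152 of 152 (binding).
By complementary slackness, y = 0 for the non-binding constraints.
From A_Bᵀ y = c: 6·y_ink + 4·y_paper = 40; 4·y_ink + 3·y_paper = 29.
Solving: y_ink = 2, y_paper = 7.
Δz = y_paper·Δb = 7 × (1) = 7, so new z* = 1504 + 7 = 1511.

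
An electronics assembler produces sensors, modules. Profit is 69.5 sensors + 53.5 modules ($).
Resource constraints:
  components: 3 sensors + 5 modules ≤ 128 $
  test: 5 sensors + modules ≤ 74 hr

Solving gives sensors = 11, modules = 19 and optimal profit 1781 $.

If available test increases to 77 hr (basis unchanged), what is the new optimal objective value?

At the optimum: components uses 128 of 128 (binding); test uses 74 of 74 (binding).
Dual feasibility on the basic columns requires 3·y_components + 5·y_test = 69.5, 5·y_components + 1·y_test = 53.5.
This yields shadow prices y_components = 9, y_test = 8.5.
Δz = y_test·Δb = 8.5 × (3) = 25.5, so new z* = 1781 + 25.5 = 1806.5.

1806.5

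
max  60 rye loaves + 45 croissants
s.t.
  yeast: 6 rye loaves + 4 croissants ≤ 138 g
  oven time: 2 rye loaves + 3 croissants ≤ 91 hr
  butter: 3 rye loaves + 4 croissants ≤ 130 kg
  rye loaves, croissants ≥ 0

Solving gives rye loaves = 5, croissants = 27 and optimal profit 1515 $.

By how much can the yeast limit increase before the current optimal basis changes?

70

Binding constraints: yeast, oven time. The basis is B = [[6,4],[2,3]] with det 10.
Per unit increase in yeast, x* moves by d = (0.3, -0.2).
The basis stays optimal until butter becomes binding; allowable increase = 70 g.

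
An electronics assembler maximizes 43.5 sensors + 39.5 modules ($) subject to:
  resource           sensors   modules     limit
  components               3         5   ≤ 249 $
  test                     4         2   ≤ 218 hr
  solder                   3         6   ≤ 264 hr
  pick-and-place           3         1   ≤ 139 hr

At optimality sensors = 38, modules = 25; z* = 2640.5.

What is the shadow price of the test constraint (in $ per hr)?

0

Check each constraint at x*: components 239/249 (slack 10); test 202/218 (slack 16); solder 264/264 (tight); pick-and-place 139/139 (tight).
By complementary slackness, y = 0 for the non-binding constraints.
Dual feasibility on the basic columns requires 3·y_solder + 3·y_pick-and-place = 43.5, 6·y_solder + 1·y_pick-and-place = 39.5.
This yields shadow prices y_solder = 5, y_pick-and-place = 9.5.
Shadow price of test = 0.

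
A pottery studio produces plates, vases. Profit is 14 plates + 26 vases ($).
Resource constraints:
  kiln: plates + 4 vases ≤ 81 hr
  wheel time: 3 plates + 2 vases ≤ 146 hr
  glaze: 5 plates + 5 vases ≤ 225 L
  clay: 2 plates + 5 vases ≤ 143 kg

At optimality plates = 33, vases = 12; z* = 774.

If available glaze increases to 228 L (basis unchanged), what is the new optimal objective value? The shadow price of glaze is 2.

780

Δb = 3, so new z* = 774 + (2)·(3) = 774 + 6 = 780.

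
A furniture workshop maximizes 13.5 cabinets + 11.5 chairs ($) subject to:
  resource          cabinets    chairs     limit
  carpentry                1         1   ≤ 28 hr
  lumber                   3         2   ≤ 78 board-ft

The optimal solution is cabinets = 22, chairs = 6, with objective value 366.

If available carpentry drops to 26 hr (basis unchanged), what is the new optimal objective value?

351

Check each constraint at x*: carpentry 28/28 (tight); lumber 78/78 (tight).
Dual feasibility on the basic columns requires 1·y_carpentry + 3·y_lumber = 13.5, 1·y_carpentry + 2·y_lumber = 11.5.
Solving: y_carpentry = 7.5, y_lumber = 2.
Δz = y_carpentry·Δb = 7.5 × (-2) = -15, so new z* = 366 − 15 = 351.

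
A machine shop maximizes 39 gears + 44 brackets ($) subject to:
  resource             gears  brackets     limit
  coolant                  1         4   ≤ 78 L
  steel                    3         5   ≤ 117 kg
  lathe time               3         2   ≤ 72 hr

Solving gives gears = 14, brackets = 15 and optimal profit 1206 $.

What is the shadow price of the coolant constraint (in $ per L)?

0

Check each constraint at x*: coolant 74/78 (slack 4); steel 117/117 (tight); lathe time 72/72 (tight).
By complementary slackness, y = 0 for the non-binding constraint.
Dual feasibility on the basic columns requires 3·y_steel + 3·y_lathe time = 39, 5·y_steel + 2·y_lathe time = 44.
Solving: y_steel = 6, y_lathe time = 7.
Shadow price of coolant = 0.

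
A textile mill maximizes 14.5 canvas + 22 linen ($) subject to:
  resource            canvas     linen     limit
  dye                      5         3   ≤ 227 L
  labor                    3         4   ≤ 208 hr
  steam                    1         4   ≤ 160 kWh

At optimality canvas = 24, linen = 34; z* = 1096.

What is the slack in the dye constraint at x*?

5

dye used = 5·24 + 3·34 = 222; slack = 227 − 222 = 5.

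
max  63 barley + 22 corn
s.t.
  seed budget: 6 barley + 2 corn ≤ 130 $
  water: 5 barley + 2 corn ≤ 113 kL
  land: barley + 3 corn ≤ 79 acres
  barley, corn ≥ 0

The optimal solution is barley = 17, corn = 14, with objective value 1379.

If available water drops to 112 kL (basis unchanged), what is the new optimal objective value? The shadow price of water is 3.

Δb = -1, so new z* = 1379 + (3)·(-1) = 1379 − 3 = 1376.

1376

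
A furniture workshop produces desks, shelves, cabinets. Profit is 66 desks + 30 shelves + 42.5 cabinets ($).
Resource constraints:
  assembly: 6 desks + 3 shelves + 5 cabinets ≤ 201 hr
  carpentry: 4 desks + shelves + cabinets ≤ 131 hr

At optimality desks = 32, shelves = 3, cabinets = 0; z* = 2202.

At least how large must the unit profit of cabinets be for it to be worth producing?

48

Both assembly and carpentry are binding at x*.
From A_Bᵀ y = c: 6·y_assembly + 4·y_carpentry = 66; 3·y_assembly + 1·y_carpentry = 30.
This yields shadow prices y_assembly = 9, y_carpentry = 3.
cabinets enters the basis when its profit ≥ yᵀa₃ = 9·5 + 3·1 = 48.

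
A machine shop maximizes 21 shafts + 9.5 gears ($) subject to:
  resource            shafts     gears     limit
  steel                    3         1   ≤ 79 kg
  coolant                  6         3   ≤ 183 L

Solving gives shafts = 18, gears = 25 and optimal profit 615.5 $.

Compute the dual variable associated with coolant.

At the optimum: steel uses 79 of 79 (binding); coolant uses 183 of 183 (binding).
The binding rows give the dual system: 3·y_steel + 6·y_coolant = 21 and 1·y_steel + 3·y_coolant = 9.5.
→ y_steel = 2 and y_coolant = 2.5.
Shadow price of coolant = 2.5.

2.5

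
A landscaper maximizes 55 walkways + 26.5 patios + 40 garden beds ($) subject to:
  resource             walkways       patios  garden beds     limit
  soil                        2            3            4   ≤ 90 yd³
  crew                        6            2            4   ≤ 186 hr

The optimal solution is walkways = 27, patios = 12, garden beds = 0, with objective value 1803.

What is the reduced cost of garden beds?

At the optimum: soil uses 90 of 90 (binding); crew uses 186 of 186 (binding).
Dual feasibility on the basic columns requires 2·y_soil + 6·y_crew = 55, 3·y_soil + 2·y_crew = 26.5.
This yields shadow prices y_soil = 3.5, y_crew = 8.
Reduced cost of garden beds: c₃ − yᵀa₃ = 40 − (3.5·4 + 8·4) = 40 − 46 = -6.

-6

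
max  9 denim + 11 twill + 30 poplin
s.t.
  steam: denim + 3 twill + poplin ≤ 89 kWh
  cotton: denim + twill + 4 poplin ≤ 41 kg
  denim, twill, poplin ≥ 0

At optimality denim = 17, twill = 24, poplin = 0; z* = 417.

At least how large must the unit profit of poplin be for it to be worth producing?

Check each constraint at x*: steam 89/89 (tight); cotton 41/41 (tight).
Dual feasibility on the basic columns requires 1·y_steam + 1·y_cotton = 9, 3·y_steam + 1·y_cotton = 11.
Solving: y_steam = 1, y_cotton = 8.
poplin enters the basis when its profit ≥ yᵀa₃ = 1·1 + 8·4 = 33.

33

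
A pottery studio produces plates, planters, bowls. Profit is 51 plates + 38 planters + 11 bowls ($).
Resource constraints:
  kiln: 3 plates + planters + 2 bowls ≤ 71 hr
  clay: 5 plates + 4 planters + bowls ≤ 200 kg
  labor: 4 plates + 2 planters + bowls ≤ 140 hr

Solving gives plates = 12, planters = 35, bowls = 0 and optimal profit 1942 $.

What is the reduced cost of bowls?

-2

At the optimum: kiln uses 71 of 71 (binding); clay uses 200 of 200 (binding); labor uses 118 of 140 (slack = 22).
By complementary slackness, y = 0 for the non-binding constraint.
Dual feasibility on the basic columns requires 3·y_kiln + 5·y_clay = 51, 1·y_kiln + 4·y_clay = 38.
This yields shadow prices y_kiln = 2, y_clay = 9.
Reduced cost of bowls: c₃ − yᵀa₃ = 11 − (2·2 + 9·1) = 11 − 13 = -2.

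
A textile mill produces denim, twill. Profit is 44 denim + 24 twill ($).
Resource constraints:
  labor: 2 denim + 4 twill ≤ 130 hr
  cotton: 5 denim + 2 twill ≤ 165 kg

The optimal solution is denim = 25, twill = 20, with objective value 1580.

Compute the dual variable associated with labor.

Check each constraint at x*: labor 130/130 (tight); cotton 165/165 (tight).
Dual feasibility on the basic columns requires 2·y_labor + 5·y_cotton = 44, 4·y_labor + 2·y_cotton = 24.
→ y_labor = 2 and y_cotton = 8.
Shadow price of labor = 2.

2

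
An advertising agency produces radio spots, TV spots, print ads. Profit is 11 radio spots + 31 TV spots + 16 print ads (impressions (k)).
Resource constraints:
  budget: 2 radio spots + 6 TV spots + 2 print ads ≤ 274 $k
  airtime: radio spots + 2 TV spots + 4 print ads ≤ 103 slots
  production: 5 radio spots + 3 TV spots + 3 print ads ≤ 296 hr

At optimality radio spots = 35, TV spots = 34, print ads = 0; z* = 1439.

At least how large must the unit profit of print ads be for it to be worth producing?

At the optimum: budget uses 274 of 274 (binding); airtime uses 103 of 103 (binding); production uses 277 of 296 (slack = 19).
By complementary slackness, y = 0 for the non-binding constraint.
From A_Bᵀ y = c: 2·y_budget + 1·y_airtime = 11; 6·y_budget + 2·y_airtime = 31.
→ y_budget = 4.5 and y_airtime = 2.
print ads enters the basis when its profit ≥ yᵀa₃ = 4.5·2 + 2·4 = 17.

17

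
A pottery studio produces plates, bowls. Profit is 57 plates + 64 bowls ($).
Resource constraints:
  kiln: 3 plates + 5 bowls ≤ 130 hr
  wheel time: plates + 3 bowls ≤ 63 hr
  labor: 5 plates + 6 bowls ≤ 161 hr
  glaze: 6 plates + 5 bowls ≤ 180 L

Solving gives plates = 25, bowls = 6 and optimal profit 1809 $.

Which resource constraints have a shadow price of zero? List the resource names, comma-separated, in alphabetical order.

kiln, wheel time

kiln: 105/130 (slack 25)
wheel time: 43/63 (slack 20)
labor: 161/161 (binding)
glaze: 180/180 (binding)
By complementary slackness, a constraint with positive slack has shadow price 0 → kiln, wheel time.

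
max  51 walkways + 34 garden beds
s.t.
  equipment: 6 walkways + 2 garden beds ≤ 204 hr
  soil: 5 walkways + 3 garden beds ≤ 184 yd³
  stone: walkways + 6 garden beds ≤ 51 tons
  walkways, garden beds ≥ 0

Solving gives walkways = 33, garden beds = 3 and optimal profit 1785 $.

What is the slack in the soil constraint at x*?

10

soil used = 5·33 + 3·3 = 174; slack = 184 − 174 = 10.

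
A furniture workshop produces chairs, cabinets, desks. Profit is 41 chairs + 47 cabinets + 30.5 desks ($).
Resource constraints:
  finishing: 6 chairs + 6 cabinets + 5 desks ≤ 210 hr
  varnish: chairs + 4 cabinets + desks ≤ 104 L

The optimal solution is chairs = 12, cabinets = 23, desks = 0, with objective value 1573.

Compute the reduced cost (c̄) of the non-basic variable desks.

Check each constraint at x*: finishing 210/210 (tight); varnish 104/104 (tight).
Dual feasibility on the basic columns requires 6·y_finishing + 1·y_varnish = 41, 6·y_finishing + 4·y_varnish = 47.
This yields shadow prices y_finishing = 6.5, y_varnish = 2.
Reduced cost of desks: c₃ − yᵀa₃ = 30.5 − (6.5·5 + 2·1) = 30.5 − 34.5 = -4.

-4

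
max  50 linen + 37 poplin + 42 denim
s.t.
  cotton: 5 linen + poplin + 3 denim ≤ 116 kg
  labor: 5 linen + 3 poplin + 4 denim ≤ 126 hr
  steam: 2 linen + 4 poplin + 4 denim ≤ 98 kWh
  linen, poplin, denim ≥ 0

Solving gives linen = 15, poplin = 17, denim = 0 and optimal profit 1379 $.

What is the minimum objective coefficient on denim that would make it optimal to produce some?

46

Binding: labor and steam. Non-binding: cotton (24 unused).
By complementary slackness, y = 0 for the non-binding constraint.
From A_Bᵀ y = c: 5·y_labor + 2·y_steam = 50; 3·y_labor + 4·y_steam = 37.
Solving: y_labor = 9, y_steam = 2.5.
denim enters the basis when its profit ≥ yᵀa₃ = 9·4 + 2.5·4 = 46.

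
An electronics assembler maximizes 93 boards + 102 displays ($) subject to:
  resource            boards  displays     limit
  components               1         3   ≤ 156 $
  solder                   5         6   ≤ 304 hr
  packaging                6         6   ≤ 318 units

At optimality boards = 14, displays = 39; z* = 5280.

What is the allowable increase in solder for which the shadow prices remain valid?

Binding constraints: solder, packaging. The basis is B = [[5,6],[6,6]] with det -6.
Per unit increase in solder, x* moves by d = (-1, 1).
The basis stays optimal until components becomes binding; allowable increase = 12.5 hr.

12.5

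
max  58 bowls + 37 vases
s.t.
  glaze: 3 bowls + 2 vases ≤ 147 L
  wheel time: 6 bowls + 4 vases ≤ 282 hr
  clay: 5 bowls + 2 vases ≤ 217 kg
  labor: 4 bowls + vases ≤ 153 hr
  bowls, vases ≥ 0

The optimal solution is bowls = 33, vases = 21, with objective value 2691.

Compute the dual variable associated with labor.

Check each constraint at x*: glaze 141/147 (slack 6); wheel time 282/282 (tight); clay 207/217 (slack 10); labor 153/153 (tight).
By complementary slackness, y = 0 for the non-binding constraints.
From A_Bᵀ y = c: 6·y_wheel time + 4·y_labor = 58; 4·y_wheel time + 1·y_labor = 37.
→ y_wheel time = 9 and y_labor = 1.
Shadow price of labor = 1.

1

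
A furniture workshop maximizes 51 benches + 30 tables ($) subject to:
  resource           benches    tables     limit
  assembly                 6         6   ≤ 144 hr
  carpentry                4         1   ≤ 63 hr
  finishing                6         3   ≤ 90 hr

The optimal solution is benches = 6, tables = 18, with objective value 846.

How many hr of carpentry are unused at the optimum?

21

carpentry used = 4·6 + 1·18 = 42; slack = 63 − 42 = 21.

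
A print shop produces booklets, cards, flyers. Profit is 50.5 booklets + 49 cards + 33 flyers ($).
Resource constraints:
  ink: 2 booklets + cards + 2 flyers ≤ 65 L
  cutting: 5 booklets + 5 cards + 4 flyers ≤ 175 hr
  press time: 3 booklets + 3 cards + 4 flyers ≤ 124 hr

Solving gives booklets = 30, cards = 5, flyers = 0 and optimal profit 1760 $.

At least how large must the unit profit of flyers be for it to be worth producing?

Binding: ink and cutting. Non-binding: press time (19 unused).
By complementary slackness, y = 0 for the non-binding constraint.
Dual feasibility on the basic columns requires 2·y_ink + 5·y_cutting = 50.5, 1·y_ink + 5·y_cutting = 49.
This yields shadow prices y_ink = 1.5, y_cutting = 9.5.
flyers enters the basis when its profit ≥ yᵀa₃ = 1.5·2 + 9.5·4 = 41.

41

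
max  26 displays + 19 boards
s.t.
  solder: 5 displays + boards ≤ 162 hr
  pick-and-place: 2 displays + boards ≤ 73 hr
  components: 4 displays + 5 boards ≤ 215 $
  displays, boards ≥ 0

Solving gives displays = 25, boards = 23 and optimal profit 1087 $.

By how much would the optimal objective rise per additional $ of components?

2

At the optimum: solder uses 148 of 162 (slack = 14); pick-and-place uses 73 of 73 (binding); components uses 215 of 215 (binding).
By complementary slackness, y = 0 for the non-binding constraint.
From A_Bᵀ y = c: 2·y_pick-and-place + 4·y_components = 26; 1·y_pick-and-place + 5·y_components = 19.
Solving: y_pick-and-place = 9, y_components = 2.
Shadow price of components = 2.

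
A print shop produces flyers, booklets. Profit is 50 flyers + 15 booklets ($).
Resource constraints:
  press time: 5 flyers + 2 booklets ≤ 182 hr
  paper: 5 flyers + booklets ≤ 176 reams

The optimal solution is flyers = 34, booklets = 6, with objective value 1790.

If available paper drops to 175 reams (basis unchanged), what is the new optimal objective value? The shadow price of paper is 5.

Δb = -1, so new z* = 1790 + (5)·(-1) = 1790 − 5 = 1785.

1785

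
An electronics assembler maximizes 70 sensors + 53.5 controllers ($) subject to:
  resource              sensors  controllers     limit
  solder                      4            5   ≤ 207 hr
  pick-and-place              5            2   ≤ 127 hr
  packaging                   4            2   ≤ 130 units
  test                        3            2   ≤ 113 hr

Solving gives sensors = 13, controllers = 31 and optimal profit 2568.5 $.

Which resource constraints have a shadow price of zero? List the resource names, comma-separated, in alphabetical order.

packaging, test

solder: 207/207 (binding)
pick-and-place: 127/127 (binding)
packaging: 114/130 (slack 16)
test: 101/113 (slack 12)
By complementary slackness, a constraint with positive slack has shadow price 0 → packaging, test.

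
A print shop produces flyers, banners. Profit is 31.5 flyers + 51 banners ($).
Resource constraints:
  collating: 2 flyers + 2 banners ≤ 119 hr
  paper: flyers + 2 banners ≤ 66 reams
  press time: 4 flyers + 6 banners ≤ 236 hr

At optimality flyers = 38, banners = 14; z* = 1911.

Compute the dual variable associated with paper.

7.5

Binding: paper and press time. Non-binding: collating (15 unused).
By complementary slackness, y = 0 for the non-binding constraint.
Dual feasibility on the basic columns requires 1·y_paper + 4·y_press time = 31.5, 2·y_paper + 6·y_press time = 51.
This yields shadow prices y_paper = 7.5, y_press time = 6.
Shadow price of paper = 7.5.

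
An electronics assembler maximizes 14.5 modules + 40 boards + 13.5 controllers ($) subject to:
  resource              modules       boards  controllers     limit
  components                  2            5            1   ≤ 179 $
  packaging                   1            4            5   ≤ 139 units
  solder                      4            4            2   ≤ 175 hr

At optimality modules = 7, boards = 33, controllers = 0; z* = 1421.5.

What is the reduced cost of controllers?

Check each constraint at x*: components 179/179 (tight); packaging 139/139 (tight); solder 160/175 (slack 15).
Slack constraints have shadow price 0 (complementary slackness).
The binding rows give the dual system: 2·y_components + 1·y_packaging = 14.5 and 5·y_components + 4·y_packaging = 40.
Solving: y_components = 6, y_packaging = 2.5.
Reduced cost of controllers: c₃ − yᵀa₃ = 13.5 − (6·1 + 2.5·5) = 13.5 − 18.5 = -5.

-5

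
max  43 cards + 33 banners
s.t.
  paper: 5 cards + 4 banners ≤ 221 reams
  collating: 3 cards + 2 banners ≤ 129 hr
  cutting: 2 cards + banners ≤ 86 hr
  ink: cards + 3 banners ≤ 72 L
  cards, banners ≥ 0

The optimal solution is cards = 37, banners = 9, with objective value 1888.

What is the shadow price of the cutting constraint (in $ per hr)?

Binding: paper and collating. Non-binding: cutting (3 unused), ink (8 unused).
By complementary slackness, y = 0 for the non-binding constraints.
From A_Bᵀ y = c: 5·y_paper + 3·y_collating = 43; 4·y_paper + 2·y_collating = 33.
Solving: y_paper = 6.5, y_collating = 3.5.
Shadow price of cutting = 0.

0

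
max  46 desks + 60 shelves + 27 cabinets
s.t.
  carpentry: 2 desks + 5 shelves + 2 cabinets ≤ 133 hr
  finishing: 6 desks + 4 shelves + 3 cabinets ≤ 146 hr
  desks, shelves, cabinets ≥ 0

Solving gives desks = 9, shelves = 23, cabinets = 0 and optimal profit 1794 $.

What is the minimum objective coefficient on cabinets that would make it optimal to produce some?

31

Check each constraint at x*: carpentry 133/133 (tight); finishing 146/146 (tight).
Dual feasibility on the basic columns requires 2·y_carpentry + 6·y_finishing = 46, 5·y_carpentry + 4·y_finishing = 60.
→ y_carpentry = 8 and y_finishing = 5.
cabinets enters the basis when its profit ≥ yᵀa₃ = 8·2 + 5·3 = 31.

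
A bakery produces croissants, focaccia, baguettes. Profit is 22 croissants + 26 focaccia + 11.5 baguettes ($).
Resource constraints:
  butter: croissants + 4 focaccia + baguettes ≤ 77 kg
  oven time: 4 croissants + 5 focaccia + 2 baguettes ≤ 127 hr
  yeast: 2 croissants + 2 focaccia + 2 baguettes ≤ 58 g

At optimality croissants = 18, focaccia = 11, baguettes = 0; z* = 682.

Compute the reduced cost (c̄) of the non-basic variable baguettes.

Check each constraint at x*: butter 62/77 (slack 15); oven time 127/127 (tight); yeast 58/58 (tight).
Slack constraints have shadow price 0 (complementary slackness).
From A_Bᵀ y = c: 4·y_oven time + 2·y_yeast = 22; 5·y_oven time + 2·y_yeast = 26.
→ y_oven time = 4 and y_yeast = 3.
Reduced cost of baguettes: c₃ − yᵀa₃ = 11.5 − (4·2 + 3·2) = 11.5 − 14 = -2.5.

-2.5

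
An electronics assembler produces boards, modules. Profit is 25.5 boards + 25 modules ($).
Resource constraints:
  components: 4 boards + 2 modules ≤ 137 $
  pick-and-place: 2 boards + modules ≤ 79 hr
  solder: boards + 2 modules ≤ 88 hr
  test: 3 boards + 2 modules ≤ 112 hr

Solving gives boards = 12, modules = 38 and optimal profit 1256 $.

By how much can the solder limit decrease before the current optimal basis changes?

26

Binding constraints: solder, test. The basis is B = [[1,2],[3,2]] with det -4.
Per unit decrease in solder, x* moves by d = (0.5, -0.75).
The basis stays optimal until components becomes binding; allowable decrease = 26 hr.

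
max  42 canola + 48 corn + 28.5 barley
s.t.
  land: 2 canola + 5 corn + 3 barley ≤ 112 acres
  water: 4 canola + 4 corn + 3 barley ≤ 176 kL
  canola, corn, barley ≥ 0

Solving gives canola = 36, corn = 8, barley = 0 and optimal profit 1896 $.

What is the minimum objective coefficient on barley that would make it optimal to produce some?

34.5

At the optimum: land uses 112 of 112 (binding); water uses 176 of 176 (binding).
From A_Bᵀ y = c: 2·y_land + 4·y_water = 42; 5·y_land + 4·y_water = 48.
→ y_land = 2 and y_water = 9.5.
barley enters the basis when its profit ≥ yᵀa₃ = 2·3 + 9.5·3 = 34.5.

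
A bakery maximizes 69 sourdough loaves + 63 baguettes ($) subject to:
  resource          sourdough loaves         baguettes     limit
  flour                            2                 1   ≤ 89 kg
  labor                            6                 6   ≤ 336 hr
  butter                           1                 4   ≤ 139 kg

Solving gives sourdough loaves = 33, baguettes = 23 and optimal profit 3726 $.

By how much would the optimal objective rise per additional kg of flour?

6

At the optimum: flour uses 89 of 89 (binding); labor uses 336 of 336 (binding); butter uses 125 of 139 (slack = 14).
Slack constraints have shadow price 0 (complementary slackness).
Dual feasibility on the basic columns requires 2·y_flour + 6·y_labor = 69, 1·y_flour + 6·y_labor = 63.
This yields shadow prices y_flour = 6, y_labor = 9.5.
Shadow price of flour = 6.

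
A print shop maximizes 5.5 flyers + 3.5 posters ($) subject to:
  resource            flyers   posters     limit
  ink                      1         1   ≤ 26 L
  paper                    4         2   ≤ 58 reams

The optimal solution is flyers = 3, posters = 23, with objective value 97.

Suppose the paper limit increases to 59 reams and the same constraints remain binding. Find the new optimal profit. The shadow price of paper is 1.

98

Δb = 1, so new z* = 97 + (1)·(1) = 97 + 1 = 98.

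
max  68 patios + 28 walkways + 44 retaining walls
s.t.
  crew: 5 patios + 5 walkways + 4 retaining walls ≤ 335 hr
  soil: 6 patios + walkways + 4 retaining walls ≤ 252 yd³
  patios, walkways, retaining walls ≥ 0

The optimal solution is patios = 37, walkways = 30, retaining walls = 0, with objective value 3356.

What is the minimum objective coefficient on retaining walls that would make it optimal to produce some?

48

Check each constraint at x*: crew 335/335 (tight); soil 252/252 (tight).
From A_Bᵀ y = c: 5·y_crew + 6·y_soil = 68; 5·y_crew + 1·y_soil = 28.
This yields shadow prices y_crew = 4, y_soil = 8.
retaining walls enters the basis when its profit ≥ yᵀa₃ = 4·4 + 8·4 = 48.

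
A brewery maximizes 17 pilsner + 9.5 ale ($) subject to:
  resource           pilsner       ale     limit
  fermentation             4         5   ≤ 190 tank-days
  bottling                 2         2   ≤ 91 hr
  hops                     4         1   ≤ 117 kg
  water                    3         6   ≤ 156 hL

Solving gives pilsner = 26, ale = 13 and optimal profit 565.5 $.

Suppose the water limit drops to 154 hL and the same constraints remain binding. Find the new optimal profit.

Check each constraint at x*: fermentation 169/190 (slack 21); bottling 78/91 (slack 13); hops 117/117 (tight); water 156/156 (tight).
Since fermentation, bottling are not tight, their duals are 0.
Dual feasibility on the basic columns requires 4·y_hops + 3·y_water = 17, 1·y_hops + 6·y_water = 9.5.
This yields shadow prices y_hops = 3.5, y_water = 1.
Δz = y_water·Δb = 1 × (-2) = -2, so new z* = 565.5 − 2 = 563.5.

563.5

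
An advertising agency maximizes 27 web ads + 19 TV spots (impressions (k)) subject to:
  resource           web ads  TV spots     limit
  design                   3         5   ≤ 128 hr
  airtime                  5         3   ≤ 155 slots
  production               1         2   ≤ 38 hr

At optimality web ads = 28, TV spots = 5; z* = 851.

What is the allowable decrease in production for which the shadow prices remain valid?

7

Binding constraints: airtime, production. The basis is B = [[5,3],[1,2]] with det 7.
Per unit decrease in production, x* moves by d = (0.4286, -0.7143).
The basis stays optimal until TV spots reaches 0; allowable decrease = 7 hr.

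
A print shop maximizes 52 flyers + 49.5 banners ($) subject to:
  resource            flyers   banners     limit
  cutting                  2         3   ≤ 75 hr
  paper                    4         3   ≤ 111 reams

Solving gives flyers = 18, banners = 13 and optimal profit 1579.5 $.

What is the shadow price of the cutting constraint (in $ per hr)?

7

At the optimum: cutting uses 75 of 75 (binding); paper uses 111 of 111 (binding).
Dual feasibility on the basic columns requires 2·y_cutting + 4·y_paper = 52, 3·y_cutting + 3·y_paper = 49.5.
This yields shadow prices y_cutting = 7, y_paper = 9.5.
Shadow price of cutting = 7.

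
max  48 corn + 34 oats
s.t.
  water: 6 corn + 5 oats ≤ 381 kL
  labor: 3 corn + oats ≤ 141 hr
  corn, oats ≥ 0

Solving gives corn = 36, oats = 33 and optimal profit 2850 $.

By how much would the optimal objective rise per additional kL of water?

6

Both water and labor are binding at x*.
The binding rows give the dual system: 6·y_water + 3·y_labor = 48 and 5·y_water + 1·y_labor = 34.
This yields shadow prices y_water = 6, y_labor = 4.
Shadow price of water = 6.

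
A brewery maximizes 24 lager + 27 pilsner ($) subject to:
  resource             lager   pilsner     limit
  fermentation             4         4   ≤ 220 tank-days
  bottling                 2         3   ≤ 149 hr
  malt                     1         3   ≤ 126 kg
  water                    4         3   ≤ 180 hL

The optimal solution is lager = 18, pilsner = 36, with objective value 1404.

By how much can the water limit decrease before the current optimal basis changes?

54

Binding constraints: malt, water. The basis is B = [[1,3],[4,3]] with det -9.
Per unit decrease in water, x* moves by d = (-0.3333, 0.1111).
The basis stays optimal until lager reaches 0; allowable decrease = 54 hL.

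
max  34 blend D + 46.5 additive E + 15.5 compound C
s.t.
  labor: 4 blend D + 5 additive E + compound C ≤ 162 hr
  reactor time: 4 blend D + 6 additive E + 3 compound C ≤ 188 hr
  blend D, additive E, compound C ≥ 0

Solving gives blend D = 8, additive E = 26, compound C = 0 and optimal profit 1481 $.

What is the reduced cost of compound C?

At the optimum: labor uses 162 of 162 (binding); reactor time uses 188 of 188 (binding).
Dual feasibility on the basic columns requires 4·y_labor + 4·y_reactor time = 34, 5·y_labor + 6·y_reactor time = 46.5.
→ y_labor = 4.5 and y_reactor time = 4.
Reduced cost of compound C: c₃ − yᵀa₃ = 15.5 − (4.5·1 + 4·3) = 15.5 − 16.5 = -1.

-1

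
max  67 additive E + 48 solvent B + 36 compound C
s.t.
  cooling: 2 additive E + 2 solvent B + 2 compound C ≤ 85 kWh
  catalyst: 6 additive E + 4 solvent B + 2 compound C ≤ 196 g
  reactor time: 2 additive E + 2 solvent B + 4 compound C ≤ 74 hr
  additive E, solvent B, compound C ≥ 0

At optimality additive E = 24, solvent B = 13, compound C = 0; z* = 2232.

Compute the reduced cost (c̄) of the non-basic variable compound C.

Binding: catalyst and reactor time. Non-binding: cooling (11 unused).
By complementary slackness, y = 0 for the non-binding constraint.
Dual feasibility on the basic columns requires 6·y_catalyst + 2·y_reactor time = 67, 4·y_catalyst + 2·y_reactor time = 48.
This yields shadow prices y_catalyst = 9.5, y_reactor time = 5.
Reduced cost of compound C: c₃ − yᵀa₃ = 36 − (9.5·2 + 5·4) = 36 − 39 = -3.

-3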